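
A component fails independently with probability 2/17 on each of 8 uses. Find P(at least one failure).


P(at least one) = 1 - P(none)
P(none) = (1 - 2/17)^8 = (15/17)^8 = 2562890625/6975757441
P(at least one) = 1 - 2562890625/6975757441 = 4412866816/6975757441

4412866816/6975757441


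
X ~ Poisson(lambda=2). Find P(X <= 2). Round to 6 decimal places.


P(X<=2) = e^(-2)*2^0/0! + e^(-2)*2^1/1! + e^(-2)*2^2/2!
≈ 0.1353352832 + 0.2706705665 + 0.2706705665
= 0.6766764162
≈ 0.676676

0.676676


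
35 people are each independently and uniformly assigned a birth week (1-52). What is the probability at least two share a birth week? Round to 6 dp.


P(all different) = prod((52-i)/52 for i=0..34) = 0.000000
P(at least one match) = 1 - 0.000000 = 1.000000

1.000000


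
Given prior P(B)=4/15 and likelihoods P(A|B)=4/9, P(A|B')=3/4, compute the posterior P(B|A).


P(A) = P(A|B)P(B) + P(A|B')P(B') = 4/9*4/15 + 3/4*11/15 = 361/540
P(B|A) = P(A|B)P(B)/P(A) = (16/135)/(361/540) = 64/361

64/361


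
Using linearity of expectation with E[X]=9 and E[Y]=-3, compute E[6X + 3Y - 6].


E[6X + 3Y - 6] = 6*E[X] + 3*E[Y] - 6
= (6)*(9) + (3)*(-3) + (-6)
= 54 - 9 - 6 = 39

39


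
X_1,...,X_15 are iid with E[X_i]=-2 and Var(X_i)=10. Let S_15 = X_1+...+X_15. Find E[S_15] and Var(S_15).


E[S_n] = n*mu = 15*-2 = -30
Var(S_n) = n*sigma^2 = 15*10 = 150

E[S_15]=-30, Var(S_15)=150


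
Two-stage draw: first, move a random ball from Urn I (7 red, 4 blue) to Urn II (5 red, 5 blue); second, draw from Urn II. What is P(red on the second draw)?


P(transfer red) = 7/11; P(transfer blue) = 4/11
If red transferred: Urn II has 6 red of 11, so P(red|red moved) = 6/11
If blue transferred: Urn II has 5 red of 11, so P(red|blue moved) = 5/11
By total probability: P(red) = 7/11*6/11 + 4/11*5/11 = 62/121

62/121


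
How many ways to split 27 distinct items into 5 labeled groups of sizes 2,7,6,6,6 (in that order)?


27! = 10888869450418352160768000000
Denominator: 2!=2 * 7!=5040 * 6!=720 * 6!=720 * 6!=720
Coefficient = 10888869450418352160768000000 / 3762339840000 = 2894174878795200

2894174878795200


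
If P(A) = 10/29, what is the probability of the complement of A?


P(A') = 1 - P(A) = 1 - 10/29 = 19/29

19/29


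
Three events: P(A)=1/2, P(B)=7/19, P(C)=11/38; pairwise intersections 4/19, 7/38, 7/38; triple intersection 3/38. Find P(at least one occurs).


P(A∪B∪C) = P(A)+P(B)+P(C) - P(AB)-P(AC)-P(BC) + P(ABC)
= 1/2+7/19+11/38 - 4/19-7/38-7/38 + 3/38
= 25/38

25/38


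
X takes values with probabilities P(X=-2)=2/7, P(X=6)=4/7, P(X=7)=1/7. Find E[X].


E[X] = sum(x * P(x))
= -2*2/7 + 6*4/7 + 7*1/7
= 27/7

27/7


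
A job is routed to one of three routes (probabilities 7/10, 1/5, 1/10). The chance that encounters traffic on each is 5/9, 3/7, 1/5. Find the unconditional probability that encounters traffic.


P(A) = P(A|B1)P(B1) + P(A|B2)P(B2) + P(A|B3)P(B3)
= 5/9*7/10 + 3/7*1/5 + 1/5*1/10
= 7/18 + 3/35 + 1/50 = 779/1575

779/1575


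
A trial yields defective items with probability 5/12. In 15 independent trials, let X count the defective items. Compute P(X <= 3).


P(X<=3) = P(X=0) + P(X=1) + P(X=2) + P(X=3)
= 4747561509943/15407021574586368 + 16955576821225/5135673858195456 + 84777884106125/5135673858195456 + 787223209556875/15407021574586368
= 274292788462217/3851755393646592

274292788462217/3851755393646592


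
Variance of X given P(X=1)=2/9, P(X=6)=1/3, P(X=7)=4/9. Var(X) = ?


E[X] = 16/3, E[X^2] = 34
Var(X) = E[X^2] - (E[X])^2 = 34 - (16/3)^2 = 50/9

50/9


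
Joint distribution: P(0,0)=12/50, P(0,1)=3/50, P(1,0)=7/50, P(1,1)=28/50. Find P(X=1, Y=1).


Read from table: P(X=1, Y=1) = 28/50 = 14/25

14/25


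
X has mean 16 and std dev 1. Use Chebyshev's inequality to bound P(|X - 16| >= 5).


k = 5/1 = 5
Chebyshev: P(|X-mu| >= k*sigma) <= 1/k^2 = 1/5^2 = 1/25

1/25


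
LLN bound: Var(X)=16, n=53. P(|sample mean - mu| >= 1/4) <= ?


Var(Xbar) = Var(X)/n = 16/53
Chebyshev: P(|Xbar-mu| >= 1/4) <= Var(Xbar)/(1/4)^2 = (16/53)/(1/16) = 256/53
Bound exceeds 1, so trivial bound: 1

1


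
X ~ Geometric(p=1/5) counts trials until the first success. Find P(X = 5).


P(X=5) = (1-p)^4 * p = (4/5)^4 * 1/5
= 256/625 * 1/5 = 256/3125

256/3125


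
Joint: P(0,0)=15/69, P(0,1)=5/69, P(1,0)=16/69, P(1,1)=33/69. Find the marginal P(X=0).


P(X=0) = P(0,0)+P(0,1) = 15/69 + 5/69 = 20/69

20/69


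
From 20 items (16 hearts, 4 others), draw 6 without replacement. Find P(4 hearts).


P(X=4) = C(16,4)*C(4,2) / C(20,6)
= 1820*6 / 38760
= 10920/38760 = 91/323

91/323


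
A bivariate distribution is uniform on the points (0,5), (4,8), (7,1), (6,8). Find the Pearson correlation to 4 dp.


Cov(X,Y) = -1.6250, Var(X) = 7.1875, Var(Y) = 8.2500
rho = Cov/(sqrt(VarX)*sqrt(VarY)) = -0.2110

-0.2110


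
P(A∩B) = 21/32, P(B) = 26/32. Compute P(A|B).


P(A|B) = P(A∩B)/P(B) = (21/32)/(26/32) = 21/26

21/26


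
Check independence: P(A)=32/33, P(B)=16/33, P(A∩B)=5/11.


P(A)*P(B) = 32/33*16/33 = 512/1089
P(A∩B) = 5/11 != 512/1089, so not independent

No, A and B are not independent


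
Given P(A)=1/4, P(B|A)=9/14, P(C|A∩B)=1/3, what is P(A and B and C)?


P(A∩B∩C) = P(A) * P(B|A) * P(C|A∩B)
= 1/4 * 9/14 * 1/3
= 9/56 * 1/3 = 3/56

3/56


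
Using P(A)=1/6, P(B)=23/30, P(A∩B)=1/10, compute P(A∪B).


P(A∪B) = P(A) + P(B) - P(A∩B)
= 1/6 + 23/30 - 1/10 = 5/6

5/6


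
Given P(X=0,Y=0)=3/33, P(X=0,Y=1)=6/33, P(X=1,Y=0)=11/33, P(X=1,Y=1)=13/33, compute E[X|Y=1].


P(Y=1) = 19/33
E[X|Y=1] = (0*6 + 1*13)/19 = 13/19

13/19


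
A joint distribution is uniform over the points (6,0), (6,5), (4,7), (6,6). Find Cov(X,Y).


E[X]=11/2, E[Y]=9/2, E[XY]=47/2
Cov(X,Y) = E[XY] - E[X]E[Y] = 47/2 - 11/2*9/2 = -5/4

-5/4


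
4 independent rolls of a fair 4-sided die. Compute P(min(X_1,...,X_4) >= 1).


P(min >= 1) = P(all X_i >= 1) = (P(X_1 >= 1))^4
= (4/4)^4 = 1^4 = 1

1


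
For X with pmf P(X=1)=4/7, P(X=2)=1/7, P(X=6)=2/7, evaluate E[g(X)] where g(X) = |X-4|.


E[|X-4|] = sum(g(x)*P(x))
= 3*4/7 + 2*1/7 + 2*2/7
= 18/7

18/7


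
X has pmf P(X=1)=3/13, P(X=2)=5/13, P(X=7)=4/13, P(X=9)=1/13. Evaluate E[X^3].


E[X^3] = sum(x^3 * P(x))
= 1*3/13 + 8*5/13 + 343*4/13 + 729*1/13
= 2144/13

2144/13


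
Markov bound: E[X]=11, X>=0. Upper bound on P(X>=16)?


Markov: P(X >= a) <= E[X]/a
P(X >= 16) <= 11/16

11/16


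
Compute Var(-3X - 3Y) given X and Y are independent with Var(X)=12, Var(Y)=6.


Independence => Cov(X,Y)=0
Var(-3X - 3Y) = (-3)^2*Var(X) + (-3)^2*Var(Y)
= 9*12 + 9*6 = 162

162


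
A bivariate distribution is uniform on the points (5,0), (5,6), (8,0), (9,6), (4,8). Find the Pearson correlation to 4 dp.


Cov(X,Y) = -1.6000, Var(X) = 3.7600, Var(Y) = 11.2000
rho = Cov/(sqrt(VarX)*sqrt(VarY)) = -0.2466

-0.2466


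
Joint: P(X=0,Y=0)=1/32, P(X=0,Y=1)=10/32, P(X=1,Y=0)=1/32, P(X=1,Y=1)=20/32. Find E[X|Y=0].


P(Y=0) = 2/32
E[X|Y=0] = (0*1 + 1*1)/2 = 1/2

1/2


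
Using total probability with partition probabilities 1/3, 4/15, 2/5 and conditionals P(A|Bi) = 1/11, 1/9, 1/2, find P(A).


P(A) = P(A|B1)P(B1) + P(A|B2)P(B2) + P(A|B3)P(B3)
= 1/11*1/3 + 1/9*4/15 + 1/2*2/5
= 1/33 + 4/135 + 1/5 = 386/1485

386/1485


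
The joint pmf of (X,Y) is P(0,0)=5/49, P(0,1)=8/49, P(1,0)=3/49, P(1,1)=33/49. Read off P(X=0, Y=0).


Read from table: P(X=0, Y=0) = 5/49

5/49


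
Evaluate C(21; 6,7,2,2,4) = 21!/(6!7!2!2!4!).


21! = 51090942171709440000
Denominator: 6!=720 * 7!=5040 * 2!=2 * 2!=2 * 4!=24
Coefficient = 51090942171709440000 / 348364800 = 146659312800

146659312800


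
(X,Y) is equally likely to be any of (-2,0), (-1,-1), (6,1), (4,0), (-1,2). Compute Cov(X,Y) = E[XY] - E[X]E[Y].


E[X]=6/5, E[Y]=2/5, E[XY]=1
Cov(X,Y) = E[XY] - E[X]E[Y] = 1 - 6/5*2/5 = 13/25

13/25


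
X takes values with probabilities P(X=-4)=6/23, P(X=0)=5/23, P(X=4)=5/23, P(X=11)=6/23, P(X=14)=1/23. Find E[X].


E[X] = sum(x * P(x))
= -4*6/23 + 0*5/23 + 4*5/23 + 11*6/23 + 14*1/23
= 76/23

76/23


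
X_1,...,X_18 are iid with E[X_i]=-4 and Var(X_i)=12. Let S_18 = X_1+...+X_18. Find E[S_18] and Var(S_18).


E[S_n] = n*mu = 18*-4 = -72
Var(S_n) = n*sigma^2 = 18*12 = 216

E[S_18]=-72, Var(S_18)=216


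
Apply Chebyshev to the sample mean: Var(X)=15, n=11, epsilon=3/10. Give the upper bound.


Var(Xbar) = Var(X)/n = 15/11
Chebyshev: P(|Xbar-mu| >= 3/10) <= Var(Xbar)/(3/10)^2 = (15/11)/(9/100) = 500/33
Bound exceeds 1, so trivial bound: 1

1


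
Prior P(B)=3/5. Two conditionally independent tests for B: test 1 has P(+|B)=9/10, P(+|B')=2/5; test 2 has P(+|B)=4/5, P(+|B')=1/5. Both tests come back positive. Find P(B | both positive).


After test 1: P(+) = 9/10*3/5 + 2/5*2/5 = 7/10
P(B|+) = (27/50)/(7/10) = 27/35
After test 2 (use post1 as new prior): P(+) = 4/5*27/35 + 1/5*8/35 = 116/175
P(B|+,+) = (108/175)/(116/175) = 27/29

27/29


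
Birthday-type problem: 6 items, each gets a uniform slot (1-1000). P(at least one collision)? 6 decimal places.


P(all different) = prod((1000-i)/1000 for i=0..5) = 0.985085
P(at least one match) = 1 - 0.985085 = 0.014915

0.014915


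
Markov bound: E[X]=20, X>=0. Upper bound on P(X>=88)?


Markov: P(X >= a) <= E[X]/a
P(X >= 88) <= 20/88 = 5/22

5/22


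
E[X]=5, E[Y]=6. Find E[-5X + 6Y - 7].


E[-5X + 6Y - 7] = -5*E[X] + 6*E[Y] - 7
= (-5)*(5) + (6)*(6) + (-7)
= -25 + 36 - 7 = 4

4


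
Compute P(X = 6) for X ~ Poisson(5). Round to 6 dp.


P(X=6) = e^(-5) * 5^6 / 6!
≈ 0.006737946999 * 15625 / 720
≈ 0.146223

0.146223


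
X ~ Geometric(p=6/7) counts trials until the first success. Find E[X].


For geometric (trials until first success), E[X] = 1/p = 1/(6/7) = 7/6

7/6


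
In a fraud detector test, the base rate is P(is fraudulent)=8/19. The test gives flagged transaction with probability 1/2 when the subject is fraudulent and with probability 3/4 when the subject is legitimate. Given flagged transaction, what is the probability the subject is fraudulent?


P(A) = P(A|B)P(B) + P(A|B')P(B') = 1/2*8/19 + 3/4*11/19 = 49/76
P(B|A) = P(A|B)P(B)/P(A) = (4/19)/(49/76) = 16/49

16/49


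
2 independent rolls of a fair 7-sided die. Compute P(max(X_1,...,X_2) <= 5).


P(max <= 5) = P(all X_i <= 5) = (P(X_1 <= 5))^2
= (5/7)^2 = 25/49

25/49


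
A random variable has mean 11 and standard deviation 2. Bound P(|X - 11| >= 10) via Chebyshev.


k = 10/2 = 5
Chebyshev: P(|X-mu| >= k*sigma) <= 1/k^2 = 1/5^2 = 1/25

1/25


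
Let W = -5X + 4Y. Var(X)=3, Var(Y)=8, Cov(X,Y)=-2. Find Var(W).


Var(-5X + 4Y) = (-5)^2*Var(X) + 4^2*Var(Y) + 2*(-5)*4*Cov(X,Y)
= 25*3 + 16*8 - 40*(-2)
= 75 + 128 + 80 = 283

283


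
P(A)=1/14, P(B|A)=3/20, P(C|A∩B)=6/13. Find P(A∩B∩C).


P(A∩B∩C) = P(A) * P(B|A) * P(C|A∩B)
= 1/14 * 3/20 * 6/13
= 3/280 * 6/13 = 9/1820

9/1820


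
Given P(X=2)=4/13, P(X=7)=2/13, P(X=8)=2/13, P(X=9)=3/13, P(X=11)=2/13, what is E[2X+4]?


E[2X+4] = sum(g(x)*P(x))
= 8*4/13 + 18*2/13 + 20*2/13 + 22*3/13 + 26*2/13
= 226/13

226/13


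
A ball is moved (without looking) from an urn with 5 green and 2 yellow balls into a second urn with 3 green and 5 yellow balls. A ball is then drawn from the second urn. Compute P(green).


P(transfer green) = 5/7; P(transfer yellow) = 2/7
If green transferred: Urn II has 4 green of 9, so P(green|green moved) = 4/9
If yellow transferred: Urn II has 3 green of 9, so P(green|yellow moved) = 1/3
By total probability: P(green) = 5/7*4/9 + 2/7*1/3 = 26/63

26/63


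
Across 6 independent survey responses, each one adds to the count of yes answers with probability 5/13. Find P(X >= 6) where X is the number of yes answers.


P(X>=6) = P(X=6)
= 15625/4826809
= 15625/4826809

15625/4826809


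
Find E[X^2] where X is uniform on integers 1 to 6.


E[X^2] = (1/6) * sum(x^2 for x=1..6)
= 91/6

91/6


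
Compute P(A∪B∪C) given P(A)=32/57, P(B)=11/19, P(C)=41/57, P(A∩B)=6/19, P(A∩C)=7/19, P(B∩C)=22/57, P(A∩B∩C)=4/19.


P(A∪B∪C) = P(A)+P(B)+P(C) - P(AB)-P(AC)-P(BC) + P(ABC)
= 32/57+11/19+41/57 - 6/19-7/19-22/57 + 4/19
= 1

1


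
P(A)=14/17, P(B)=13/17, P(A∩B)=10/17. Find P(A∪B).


P(A∪B) = P(A) + P(B) - P(A∩B)
= 14/17 + 13/17 - 10/17 = 1

1


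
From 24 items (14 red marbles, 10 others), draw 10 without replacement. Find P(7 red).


P(X=7) = C(14,7)*C(10,3) / C(24,10)
= 3432*120 / 1961256
= 411840/1961256 = 1560/7429

1560/7429


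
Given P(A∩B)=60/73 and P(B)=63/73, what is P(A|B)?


P(A|B) = P(A∩B)/P(B) = (120/146)/(126/146) = 120/126 = 20/21

20/21


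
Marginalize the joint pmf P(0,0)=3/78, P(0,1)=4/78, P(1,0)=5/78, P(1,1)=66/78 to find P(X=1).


P(X=1) = P(1,0)+P(1,1) = 5/78 + 66/78 = 71/78

71/78


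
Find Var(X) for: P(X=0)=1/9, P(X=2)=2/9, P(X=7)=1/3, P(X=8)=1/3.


E[X] = 49/9, E[X^2] = 347/9
Var(X) = E[X^2] - (E[X])^2 = 347/9 - (49/9)^2 = 722/81

722/81


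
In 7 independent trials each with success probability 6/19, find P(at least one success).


P(at least one) = 1 - P(none)
P(none) = (1 - 6/19)^7 = (13/19)^7 = 62748517/893871739
P(at least one) = 1 - 62748517/893871739 = 831123222/893871739

831123222/893871739


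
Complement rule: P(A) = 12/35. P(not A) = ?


P(A') = 1 - P(A) = 1 - 12/35 = 23/35

23/35


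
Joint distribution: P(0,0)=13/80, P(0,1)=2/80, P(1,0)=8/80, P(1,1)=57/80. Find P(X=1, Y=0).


Read from table: P(X=1, Y=0) = 8/80 = 1/10

1/10


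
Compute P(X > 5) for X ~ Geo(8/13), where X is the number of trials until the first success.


P(X > 5) = P(first 5 trials all fail) = (1-p)^5 = (5/13)^5 = 3125/371293

3125/371293


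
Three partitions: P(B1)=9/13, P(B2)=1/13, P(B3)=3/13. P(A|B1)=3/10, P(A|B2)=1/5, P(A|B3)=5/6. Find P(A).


P(A) = P(A|B1)P(B1) + P(A|B2)P(B2) + P(A|B3)P(B3)
= 3/10*9/13 + 1/5*1/13 + 5/6*3/13
= 27/130 + 1/65 + 5/26 = 27/65

27/65


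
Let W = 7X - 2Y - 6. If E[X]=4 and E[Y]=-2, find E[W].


E[7X - 2Y - 6] = 7*E[X] - 2*E[Y] - 6
= (7)*(4) + (-2)*(-2) + (-6)
= 28 + 4 - 6 = 26

26


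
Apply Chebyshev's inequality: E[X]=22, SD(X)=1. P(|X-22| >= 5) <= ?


k = 5/1 = 5
Chebyshev: P(|X-mu| >= k*sigma) <= 1/k^2 = 1/5^2 = 1/25

1/25


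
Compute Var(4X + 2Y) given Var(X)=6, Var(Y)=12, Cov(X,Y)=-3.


Var(4X + 2Y) = 4^2*Var(X) + 2^2*Var(Y) + 2*4*2*Cov(X,Y)
= 16*6 + 4*12 + 16*(-3)
= 96 + 48 - 48 = 96

96


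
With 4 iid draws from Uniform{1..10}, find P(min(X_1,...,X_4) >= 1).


P(min >= 1) = P(all X_i >= 1) = (P(X_1 >= 1))^4
= (10/10)^4 = 1^4 = 1

1


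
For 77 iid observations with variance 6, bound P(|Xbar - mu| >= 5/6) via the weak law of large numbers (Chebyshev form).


Var(Xbar) = Var(X)/n = 6/77
Chebyshev: P(|Xbar-mu| >= 5/6) <= Var(Xbar)/(5/6)^2 = (6/77)/(25/36) = 216/1925

216/1925


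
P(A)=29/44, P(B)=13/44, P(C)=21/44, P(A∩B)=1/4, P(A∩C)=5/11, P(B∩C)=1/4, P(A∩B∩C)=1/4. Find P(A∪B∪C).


P(A∪B∪C) = P(A)+P(B)+P(C) - P(AB)-P(AC)-P(BC) + P(ABC)
= 29/44+13/44+21/44 - 1/4-5/11-1/4 + 1/4
= 8/11

8/11


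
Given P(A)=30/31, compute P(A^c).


P(A') = 1 - P(A) = 1 - 30/31 = 1/31

1/31


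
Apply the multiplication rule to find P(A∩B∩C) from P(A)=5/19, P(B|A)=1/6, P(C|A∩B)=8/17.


P(A∩B∩C) = P(A) * P(B|A) * P(C|A∩B)
= 5/19 * 1/6 * 8/17
= 5/114 * 8/17 = 20/969

20/969


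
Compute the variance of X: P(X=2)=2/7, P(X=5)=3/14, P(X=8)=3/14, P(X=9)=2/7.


E[X] = 83/14, E[X^2] = 607/14
Var(X) = E[X^2] - (E[X])^2 = 607/14 - (83/14)^2 = 1609/196

1609/196


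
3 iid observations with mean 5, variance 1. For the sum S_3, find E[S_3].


E[S_n] = n*E[X_1] = 3*5 = 15

15


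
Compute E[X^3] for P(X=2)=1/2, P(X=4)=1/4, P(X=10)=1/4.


E[X^3] = sum(g(x)*P(x))
= 8*1/2 + 64*1/4 + 1000*1/4
= 270

270


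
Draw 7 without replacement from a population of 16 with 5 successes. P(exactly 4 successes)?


P(X=4) = C(5,4)*C(11,3) / C(16,7)
= 5*165 / 11440
= 825/11440 = 15/208

15/208


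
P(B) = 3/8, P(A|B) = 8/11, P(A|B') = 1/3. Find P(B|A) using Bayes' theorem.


P(A) = P(A|B)P(B) + P(A|B')P(B') = 8/11*3/8 + 1/3*5/8 = 127/264
P(B|A) = P(A|B)P(B)/P(A) = (3/11)/(127/264) = 72/127

72/127


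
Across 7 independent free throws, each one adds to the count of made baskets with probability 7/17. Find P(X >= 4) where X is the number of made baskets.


P(X>=4) = P(X=4) + P(X=5) + P(X=6) + P(X=7)
= 84035000/410338673 + 35294700/410338673 + 8235430/410338673 + 823543/410338673
= 128388673/410338673

128388673/410338673


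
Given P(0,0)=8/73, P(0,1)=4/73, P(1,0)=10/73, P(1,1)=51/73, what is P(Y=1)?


P(Y=1) = P(0,1)+P(1,1) = 4/73 + 51/73 = 55/73

55/73


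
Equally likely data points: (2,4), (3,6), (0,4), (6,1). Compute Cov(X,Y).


E[X]=11/4, E[Y]=15/4, E[XY]=8
Cov(X,Y) = E[XY] - E[X]E[Y] = 8 - 11/4*15/4 = -37/16

-37/16


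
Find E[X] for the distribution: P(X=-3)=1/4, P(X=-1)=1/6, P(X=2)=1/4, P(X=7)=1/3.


E[X] = sum(x * P(x))
= -3*1/4 - 1*1/6 + 2*1/4 + 7*1/3
= 23/12

23/12


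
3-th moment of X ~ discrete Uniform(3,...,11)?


E[X^3] = (1/9) * sum(x^3 for x=3..11)
= 4347/9 = 483

483


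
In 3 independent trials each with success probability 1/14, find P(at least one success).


P(at least one) = 1 - P(none)
P(none) = (1 - 1/14)^3 = (13/14)^3 = 2197/2744
P(at least one) = 1 - 2197/2744 = 547/2744

547/2744


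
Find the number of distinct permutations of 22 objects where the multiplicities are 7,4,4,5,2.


22! = 1124000727777607680000
Denominator: 7!=5040 * 4!=24 * 4!=24 * 5!=120 * 2!=2
Coefficient = 1124000727777607680000 / 696729600 = 1613252440800

1613252440800


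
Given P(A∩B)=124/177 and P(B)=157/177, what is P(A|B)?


P(A|B) = P(A∩B)/P(B) = (124/177)/(157/177) = 124/157

124/157


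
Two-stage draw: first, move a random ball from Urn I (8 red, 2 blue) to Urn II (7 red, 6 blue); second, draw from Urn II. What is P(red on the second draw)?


P(transfer red) = 8/10 = 4/5; P(transfer blue) = 1/5
If red transferred: Urn II has 8 red of 14, so P(red|red moved) = 4/7
If blue transferred: Urn II has 7 red of 14, so P(red|blue moved) = 1/2
By total probability: P(red) = 4/5*4/7 + 1/5*1/2 = 39/70

39/70


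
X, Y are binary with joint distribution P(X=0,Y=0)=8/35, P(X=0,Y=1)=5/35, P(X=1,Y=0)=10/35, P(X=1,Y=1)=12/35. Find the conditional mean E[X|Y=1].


P(Y=1) = 17/35
E[X|Y=1] = (0*5 + 1*12)/17 = 12/17

12/17


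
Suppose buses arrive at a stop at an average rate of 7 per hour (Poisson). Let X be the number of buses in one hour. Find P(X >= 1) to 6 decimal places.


P(X>=1) = 1 - P(X<=0) = 1 - (e^(-7)*7^0/0!)
≈ 1 - 0.0009118820 = 0.9990881180
≈ 0.999088

0.999088


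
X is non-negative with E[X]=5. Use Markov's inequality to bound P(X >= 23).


Markov: P(X >= a) <= E[X]/a
P(X >= 23) <= 5/23

5/23


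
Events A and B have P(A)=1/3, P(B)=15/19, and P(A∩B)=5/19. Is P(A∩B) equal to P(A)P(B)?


P(A)*P(B) = 1/3*15/19 = 5/19
P(A∩B) = 5/19, which equals P(A)P(B), so independent

Yes, A and B are independent


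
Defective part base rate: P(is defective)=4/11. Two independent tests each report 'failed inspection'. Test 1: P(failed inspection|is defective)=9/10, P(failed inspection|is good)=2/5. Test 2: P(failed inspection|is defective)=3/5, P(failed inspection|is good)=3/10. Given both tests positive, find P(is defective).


After test 1: P(+) = 9/10*4/11 + 2/5*7/11 = 32/55
P(B|+) = (18/55)/(32/55) = 9/16
After test 2 (use post1 as new prior): P(+) = 3/5*9/16 + 3/10*7/16 = 15/32
P(B|+,+) = (27/80)/(15/32) = 18/25

18/25


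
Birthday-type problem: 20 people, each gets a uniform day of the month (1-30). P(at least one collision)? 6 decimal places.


P(all different) = prod((30-i)/30 for i=0..19) = 0.000210
P(at least one match) = 1 - 0.000210 = 0.999790

0.999790


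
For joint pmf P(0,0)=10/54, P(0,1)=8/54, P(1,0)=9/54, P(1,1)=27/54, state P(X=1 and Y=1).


Read from table: P(X=1, Y=1) = 27/54 = 1/2

1/2


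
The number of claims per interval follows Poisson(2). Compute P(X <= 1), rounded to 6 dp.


P(X<=1) = e^(-2)*2^0/0! + e^(-2)*2^1/1!
≈ 0.1353352832 + 0.2706705665
= 0.4060058497
≈ 0.406006

0.406006


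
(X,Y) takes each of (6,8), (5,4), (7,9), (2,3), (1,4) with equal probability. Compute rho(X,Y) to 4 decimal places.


Cov(X,Y) = 4.6800, Var(X) = 5.3600, Var(Y) = 5.8400
rho = Cov/(sqrt(VarX)*sqrt(VarY)) = 0.8365

0.8365


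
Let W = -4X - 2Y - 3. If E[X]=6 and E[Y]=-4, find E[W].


E[-4X - 2Y - 3] = -4*E[X] - 2*E[Y] - 3
= (-4)*(6) + (-2)*(-4) + (-3)
= -24 + 8 - 3 = -19

-19


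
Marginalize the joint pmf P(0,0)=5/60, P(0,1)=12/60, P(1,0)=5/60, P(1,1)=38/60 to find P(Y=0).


P(Y=0) = P(0,0)+P(1,0) = 5/60 + 5/60 = 10/60 = 1/6

1/6


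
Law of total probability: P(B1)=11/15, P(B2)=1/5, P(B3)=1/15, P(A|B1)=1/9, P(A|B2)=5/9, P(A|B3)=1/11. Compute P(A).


P(A) = P(A|B1)P(B1) + P(A|B2)P(B2) + P(A|B3)P(B3)
= 1/9*11/15 + 5/9*1/5 + 1/11*1/15
= 11/135 + 1/9 + 1/165 = 59/297

59/297


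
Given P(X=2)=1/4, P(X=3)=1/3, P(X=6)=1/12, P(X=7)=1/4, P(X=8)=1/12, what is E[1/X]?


E[1/X] = sum(g(x)*P(x))
= 1/2*1/4 + 1/3*1/3 + 1/6*1/12 + 1/7*1/4 + 1/8*1/12
= 199/672

199/672


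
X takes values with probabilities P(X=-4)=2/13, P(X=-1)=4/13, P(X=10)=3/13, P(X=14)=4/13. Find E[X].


E[X] = sum(x * P(x))
= -4*2/13 - 1*4/13 + 10*3/13 + 14*4/13
= 74/13

74/13


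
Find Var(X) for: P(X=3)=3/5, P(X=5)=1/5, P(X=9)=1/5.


E[X] = 23/5, E[X^2] = 133/5
Var(X) = E[X^2] - (E[X])^2 = 133/5 - (23/5)^2 = 136/25

136/25


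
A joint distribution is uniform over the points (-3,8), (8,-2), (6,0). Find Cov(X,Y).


E[X]=11/3, E[Y]=2, E[XY]=-40/3
Cov(X,Y) = E[XY] - E[X]E[Y] = -40/3 - 11/3*2 = -62/3

-62/3


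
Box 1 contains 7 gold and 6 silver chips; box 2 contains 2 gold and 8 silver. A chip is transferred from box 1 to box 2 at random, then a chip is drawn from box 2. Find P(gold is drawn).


P(transfer gold) = 7/13; P(transfer silver) = 6/13
If gold transferred: Urn II has 3 gold of 11, so P(gold|gold moved) = 3/11
If silver transferred: Urn II has 2 gold of 11, so P(gold|silver moved) = 2/11
By total probability: P(gold) = 7/13*3/11 + 6/13*2/11 = 3/13

3/13


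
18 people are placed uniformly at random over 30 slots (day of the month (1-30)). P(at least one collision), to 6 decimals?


P(all different) = prod((30-i)/30 for i=0..17) = 0.001429
P(at least one match) = 1 - 0.001429 = 0.998571

0.998571


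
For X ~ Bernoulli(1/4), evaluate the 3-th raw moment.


For Bernoulli: X in {0,1}
E[X^3] = 0^3*(1-1/4) + 1^3*1/4 = 1/4

1/4


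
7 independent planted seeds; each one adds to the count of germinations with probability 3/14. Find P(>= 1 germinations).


P(at least one) = 1 - P(none)
P(none) = (1 - 3/14)^7 = (11/14)^7 = 19487171/105413504
P(at least one) = 1 - 19487171/105413504 = 85926333/105413504

85926333/105413504


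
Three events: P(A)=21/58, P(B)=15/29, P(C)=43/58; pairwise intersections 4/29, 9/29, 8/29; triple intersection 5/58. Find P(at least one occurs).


P(A∪B∪C) = P(A)+P(B)+P(C) - P(AB)-P(AC)-P(BC) + P(ABC)
= 21/58+15/29+43/58 - 4/29-9/29-8/29 + 5/58
= 57/58

57/58


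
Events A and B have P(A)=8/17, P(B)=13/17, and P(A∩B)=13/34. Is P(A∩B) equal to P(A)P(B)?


P(A)*P(B) = 8/17*13/17 = 104/289
P(A∩B) = 13/34 != 104/289, so not independent

No, A and B are not independent


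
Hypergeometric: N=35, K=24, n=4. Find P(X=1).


P(X=1) = C(24,1)*C(11,3) / C(35,4)
= 24*165 / 52360
= 3960/52360 = 9/119

9/119


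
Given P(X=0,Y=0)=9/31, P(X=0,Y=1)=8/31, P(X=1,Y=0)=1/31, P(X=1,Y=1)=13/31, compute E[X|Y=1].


P(Y=1) = 21/31
E[X|Y=1] = (0*8 + 1*13)/21 = 13/21

13/21


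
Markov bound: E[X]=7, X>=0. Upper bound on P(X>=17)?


Markov: P(X >= a) <= E[X]/a
P(X >= 17) <= 7/17

7/17


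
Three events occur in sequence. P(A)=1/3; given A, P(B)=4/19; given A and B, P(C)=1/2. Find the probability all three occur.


P(A∩B∩C) = P(A) * P(B|A) * P(C|A∩B)
= 1/3 * 4/19 * 1/2
= 4/57 * 1/2 = 2/57

2/57


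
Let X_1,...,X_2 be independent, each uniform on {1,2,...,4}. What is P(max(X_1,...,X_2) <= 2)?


P(max <= 2) = P(all X_i <= 2) = (P(X_1 <= 2))^2
= (2/4)^2 = (1/2)^2 = 1/4

1/4


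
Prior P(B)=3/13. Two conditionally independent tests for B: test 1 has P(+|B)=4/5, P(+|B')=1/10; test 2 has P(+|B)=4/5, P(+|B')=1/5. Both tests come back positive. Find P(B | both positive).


After test 1: P(+) = 4/5*3/13 + 1/10*10/13 = 17/65
P(B|+) = (12/65)/(17/65) = 12/17
After test 2 (use post1 as new prior): P(+) = 4/5*12/17 + 1/5*5/17 = 53/85
P(B|+,+) = (48/85)/(53/85) = 48/53

48/53


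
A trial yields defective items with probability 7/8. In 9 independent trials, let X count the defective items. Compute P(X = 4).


P(X=4) = C(9,4) * p^4 * (1-p)^5
= 126 * 2401/4096 * 1/32768
= 151263/67108864

151263/67108864


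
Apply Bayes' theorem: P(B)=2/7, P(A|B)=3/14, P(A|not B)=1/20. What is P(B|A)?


P(A) = P(A|B)P(B) + P(A|B')P(B') = 3/14*2/7 + 1/20*5/7 = 19/196
P(B|A) = P(A|B)P(B)/P(A) = (3/49)/(19/196) = 12/19

12/19


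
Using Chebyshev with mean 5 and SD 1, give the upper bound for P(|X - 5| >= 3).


k = 3/1 = 3
Chebyshev: P(|X-mu| >= k*sigma) <= 1/k^2 = 1/3^2 = 1/9

1/9


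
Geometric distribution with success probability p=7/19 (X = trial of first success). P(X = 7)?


P(X=7) = (1-p)^6 * p = (12/19)^6 * 7/19
= 2985984/47045881 * 7/19 = 20901888/893871739

20901888/893871739


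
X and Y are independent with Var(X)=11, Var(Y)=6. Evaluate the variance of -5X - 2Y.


Independence => Cov(X,Y)=0
Var(-5X - 2Y) = (-5)^2*Var(X) + (-2)^2*Var(Y)
= 25*11 + 4*6 = 299

299


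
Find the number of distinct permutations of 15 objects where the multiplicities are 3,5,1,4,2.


15! = 1307674368000
Denominator: 3!=6 * 5!=120 * 1!=1 * 4!=24 * 2!=2
Coefficient = 1307674368000 / 34560 = 37837800

37837800


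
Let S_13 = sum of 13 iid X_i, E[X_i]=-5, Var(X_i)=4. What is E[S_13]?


E[S_n] = n*E[X_1] = 13*-5 = -65

-65


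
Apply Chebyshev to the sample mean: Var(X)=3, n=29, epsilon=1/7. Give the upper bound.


Var(Xbar) = Var(X)/n = 3/29
Chebyshev: P(|Xbar-mu| >= 1/7) <= Var(Xbar)/(1/7)^2 = (3/29)/(1/49) = 147/29
Bound exceeds 1, so trivial bound: 1

1


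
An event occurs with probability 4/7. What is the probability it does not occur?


P(A') = 1 - P(A) = 1 - 4/7 = 3/7

3/7


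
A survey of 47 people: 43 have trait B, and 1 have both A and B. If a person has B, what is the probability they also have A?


P(A|B) = P(A∩B)/P(B) = (1/47)/(43/47) = 1/43

1/43


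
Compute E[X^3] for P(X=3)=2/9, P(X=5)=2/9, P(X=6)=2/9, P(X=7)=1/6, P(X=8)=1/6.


E[X^3] = sum(g(x)*P(x))
= 27*2/9 + 125*2/9 + 216*2/9 + 343*1/6 + 512*1/6
= 4037/18

4037/18


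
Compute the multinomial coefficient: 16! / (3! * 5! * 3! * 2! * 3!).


16! = 20922789888000
Denominator: 3!=6 * 5!=120 * 3!=6 * 2!=2 * 3!=6
Coefficient = 20922789888000 / 51840 = 403603200

403603200


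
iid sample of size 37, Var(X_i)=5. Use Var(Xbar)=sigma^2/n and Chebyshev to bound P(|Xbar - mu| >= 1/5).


Var(Xbar) = Var(X)/n = 5/37
Chebyshev: P(|Xbar-mu| >= 1/5) <= Var(Xbar)/(1/5)^2 = (5/37)/(1/25) = 125/37
Bound exceeds 1, so trivial bound: 1

1


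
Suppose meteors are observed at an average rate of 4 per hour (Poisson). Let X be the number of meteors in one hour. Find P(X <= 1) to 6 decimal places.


P(X<=1) = e^(-4)*4^0/0! + e^(-4)*4^1/1!
≈ 0.0183156389 + 0.0732625556
= 0.0915781945
≈ 0.091578

0.091578


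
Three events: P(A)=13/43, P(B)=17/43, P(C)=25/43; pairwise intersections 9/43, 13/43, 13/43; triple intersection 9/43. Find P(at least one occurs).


P(A∪B∪C) = P(A)+P(B)+P(C) - P(AB)-P(AC)-P(BC) + P(ABC)
= 13/43+17/43+25/43 - 9/43-13/43-13/43 + 9/43
= 29/43

29/43


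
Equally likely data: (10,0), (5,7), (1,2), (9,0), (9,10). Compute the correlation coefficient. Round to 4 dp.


Cov(X,Y) = -0.4400, Var(X) = 11.3600, Var(Y) = 16.1600
rho = Cov/(sqrt(VarX)*sqrt(VarY)) = -0.0325

-0.0325


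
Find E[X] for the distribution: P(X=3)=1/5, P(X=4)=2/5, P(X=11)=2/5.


E[X] = sum(x * P(x))
= 3*1/5 + 4*2/5 + 11*2/5
= 33/5

33/5


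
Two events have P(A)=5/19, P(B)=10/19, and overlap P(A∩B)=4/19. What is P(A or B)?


P(A∪B) = P(A) + P(B) - P(A∩B)
= 5/19 + 10/19 - 4/19 = 11/19

11/19


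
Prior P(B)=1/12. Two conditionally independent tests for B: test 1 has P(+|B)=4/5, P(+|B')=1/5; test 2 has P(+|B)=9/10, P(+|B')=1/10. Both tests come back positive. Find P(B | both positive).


After test 1: P(+) = 4/5*1/12 + 1/5*11/12 = 1/4
P(B|+) = (1/15)/(1/4) = 4/15
After test 2 (use post1 as new prior): P(+) = 9/10*4/15 + 1/10*11/15 = 47/150
P(B|+,+) = (6/25)/(47/150) = 36/47

36/47


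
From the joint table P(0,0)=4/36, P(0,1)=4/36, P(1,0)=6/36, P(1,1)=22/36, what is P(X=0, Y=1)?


Read from table: P(X=0, Y=1) = 4/36 = 1/9

1/9


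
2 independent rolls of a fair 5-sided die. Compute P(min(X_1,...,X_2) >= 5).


P(min >= 5) = P(all X_i >= 5) = (P(X_1 >= 5))^2
= (1/5)^2 = 1/25

1/25


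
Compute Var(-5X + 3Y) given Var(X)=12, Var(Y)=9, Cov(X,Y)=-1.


Var(-5X + 3Y) = (-5)^2*Var(X) + 3^2*Var(Y) + 2*(-5)*3*Cov(X,Y)
= 25*12 + 9*9 - 30*(-1)
= 300 + 81 + 30 = 411

411


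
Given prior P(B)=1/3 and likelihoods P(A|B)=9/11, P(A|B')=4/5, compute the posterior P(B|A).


P(A) = P(A|B)P(B) + P(A|B')P(B') = 9/11*1/3 + 4/5*2/3 = 133/165
P(B|A) = P(A|B)P(B)/P(A) = (3/11)/(133/165) = 45/133

45/133


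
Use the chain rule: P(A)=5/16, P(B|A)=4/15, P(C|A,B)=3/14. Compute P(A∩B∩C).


P(A∩B∩C) = P(A) * P(B|A) * P(C|A∩B)
= 5/16 * 4/15 * 3/14
= 1/12 * 3/14 = 1/56

1/56


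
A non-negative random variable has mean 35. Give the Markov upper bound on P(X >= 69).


Markov: P(X >= a) <= E[X]/a
P(X >= 69) <= 35/69

35/69


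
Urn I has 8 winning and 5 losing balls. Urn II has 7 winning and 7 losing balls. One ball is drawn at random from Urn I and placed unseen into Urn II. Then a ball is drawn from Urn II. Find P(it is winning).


P(transfer winning) = 8/13; P(transfer losing) = 5/13
If winning transferred: Urn II has 8 winning of 15, so P(winning|winning moved) = 8/15
If losing transferred: Urn II has 7 winning of 15, so P(winning|losing moved) = 7/15
By total probability: P(winning) = 8/13*8/15 + 5/13*7/15 = 33/65

33/65


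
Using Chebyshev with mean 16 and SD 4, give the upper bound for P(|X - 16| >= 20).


k = 20/4 = 5
Chebyshev: P(|X-mu| >= k*sigma) <= 1/k^2 = 1/5^2 = 1/25

1/25


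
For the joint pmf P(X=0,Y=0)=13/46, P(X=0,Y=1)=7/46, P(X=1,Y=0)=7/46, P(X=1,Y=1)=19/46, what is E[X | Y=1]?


P(Y=1) = 26/46
E[X|Y=1] = (0*7 + 1*19)/26 = 19/26

19/26


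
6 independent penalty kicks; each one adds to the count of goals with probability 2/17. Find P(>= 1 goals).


P(at least one) = 1 - P(none)
P(none) = (1 - 2/17)^6 = (15/17)^6 = 11390625/24137569
P(at least one) = 1 - 11390625/24137569 = 12746944/24137569

12746944/24137569


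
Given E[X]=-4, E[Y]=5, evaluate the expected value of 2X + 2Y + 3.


E[2X + 2Y + 3] = 2*E[X] + 2*E[Y] + 3
= (2)*(-4) + (2)*(5) + (3)
= -8 + 10 + 3 = 5

5


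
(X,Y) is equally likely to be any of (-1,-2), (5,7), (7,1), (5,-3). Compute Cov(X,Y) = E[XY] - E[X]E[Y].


E[X]=4, E[Y]=3/4, E[XY]=29/4
Cov(X,Y) = E[XY] - E[X]E[Y] = 29/4 - 4*3/4 = 17/4

17/4


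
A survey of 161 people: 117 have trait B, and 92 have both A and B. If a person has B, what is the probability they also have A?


P(A|B) = P(A∩B)/P(B) = (92/161)/(117/161) = 92/117

92/117


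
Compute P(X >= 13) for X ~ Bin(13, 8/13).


P(X>=13) = P(X=13)
= 549755813888/302875106592253
= 549755813888/302875106592253

549755813888/302875106592253


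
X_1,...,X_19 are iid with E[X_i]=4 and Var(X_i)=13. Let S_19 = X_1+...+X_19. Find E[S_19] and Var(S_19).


E[S_n] = n*mu = 19*4 = 76
Var(S_n) = n*sigma^2 = 19*13 = 247

E[S_19]=76, Var(S_19)=247


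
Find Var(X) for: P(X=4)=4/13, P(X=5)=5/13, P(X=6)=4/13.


E[X] = 5, E[X^2] = 333/13
Var(X) = E[X^2] - (E[X])^2 = 333/13 - (5)^2 = 8/13

8/13


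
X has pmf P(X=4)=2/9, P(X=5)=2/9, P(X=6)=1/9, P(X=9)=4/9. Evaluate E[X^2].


E[X^2] = sum(x^2 * P(x))
= 16*2/9 + 25*2/9 + 36*1/9 + 81*4/9
= 442/9

442/9


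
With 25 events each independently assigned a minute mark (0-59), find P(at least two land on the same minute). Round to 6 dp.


P(all different) = prod((60-i)/60 for i=0..24) = 0.002832
P(at least one match) = 1 - 0.002832 = 0.997168

0.997168


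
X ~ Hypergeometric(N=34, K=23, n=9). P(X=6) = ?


P(X=6) = C(23,6)*C(11,3) / C(34,9)
= 100947*165 / 52451256
= 16656255/52451256 = 504735/1589432

504735/1589432


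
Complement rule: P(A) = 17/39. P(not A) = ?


P(A') = 1 - P(A) = 1 - 17/39 = 22/39

22/39


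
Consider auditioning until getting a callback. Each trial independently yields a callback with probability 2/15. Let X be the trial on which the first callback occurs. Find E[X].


For geometric (trials until first success), E[X] = 1/p = 1/(2/15) = 15/2

15/2


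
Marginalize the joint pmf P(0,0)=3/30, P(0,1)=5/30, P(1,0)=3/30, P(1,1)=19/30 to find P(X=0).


P(X=0) = P(0,0)+P(0,1) = 3/30 + 5/30 = 8/30 = 4/15

4/15


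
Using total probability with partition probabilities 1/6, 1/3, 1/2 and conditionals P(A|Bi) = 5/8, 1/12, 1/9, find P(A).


P(A) = P(A|B1)P(B1) + P(A|B2)P(B2) + P(A|B3)P(B3)
= 5/8*1/6 + 1/12*1/3 + 1/9*1/2
= 5/48 + 1/36 + 1/18 = 3/16

3/16


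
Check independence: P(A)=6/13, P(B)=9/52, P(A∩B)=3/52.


P(A)*P(B) = 6/13*9/52 = 27/338
P(A∩B) = 3/52 != 27/338, so not independent

No, A and B are not independent


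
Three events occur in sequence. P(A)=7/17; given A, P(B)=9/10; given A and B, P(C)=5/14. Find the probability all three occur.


P(A∩B∩C) = P(A) * P(B|A) * P(C|A∩B)
= 7/17 * 9/10 * 5/14
= 63/170 * 5/14 = 9/68

9/68


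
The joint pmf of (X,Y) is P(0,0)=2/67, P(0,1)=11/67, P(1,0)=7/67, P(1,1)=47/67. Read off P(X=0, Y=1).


Read from table: P(X=0, Y=1) = 11/67

11/67


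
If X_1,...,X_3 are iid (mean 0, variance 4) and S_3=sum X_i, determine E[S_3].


E[S_n] = n*E[X_1] = 3*0 = 0

0


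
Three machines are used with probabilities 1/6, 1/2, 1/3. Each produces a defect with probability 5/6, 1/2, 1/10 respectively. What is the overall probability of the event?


P(A) = P(A|B1)P(B1) + P(A|B2)P(B2) + P(A|B3)P(B3)
= 5/6*1/6 + 1/2*1/2 + 1/10*1/3
= 5/36 + 1/4 + 1/30 = 19/45

19/45


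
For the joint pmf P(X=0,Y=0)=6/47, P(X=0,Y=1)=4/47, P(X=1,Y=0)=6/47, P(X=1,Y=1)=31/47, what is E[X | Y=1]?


P(Y=1) = 35/47
E[X|Y=1] = (0*4 + 1*31)/35 = 31/35

31/35


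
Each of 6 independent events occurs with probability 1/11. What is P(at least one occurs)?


P(at least one) = 1 - P(none)
P(none) = (1 - 1/11)^6 = (10/11)^6 = 1000000/1771561
P(at least one) = 1 - 1000000/1771561 = 771561/1771561

771561/1771561


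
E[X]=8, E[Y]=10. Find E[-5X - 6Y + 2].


E[-5X - 6Y + 2] = -5*E[X] - 6*E[Y] + 2
= (-5)*(8) + (-6)*(10) + (2)
= -40 - 60 + 2 = -98

-98


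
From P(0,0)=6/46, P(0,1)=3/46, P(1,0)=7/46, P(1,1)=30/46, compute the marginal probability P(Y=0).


P(Y=0) = P(0,0)+P(1,0) = 6/46 + 7/46 = 13/46

13/46


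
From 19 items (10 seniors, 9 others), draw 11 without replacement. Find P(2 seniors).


P(X=2) = C(10,2)*C(9,9) / C(19,11)
= 45*1 / 75582
= 45/75582 = 5/8398

5/8398


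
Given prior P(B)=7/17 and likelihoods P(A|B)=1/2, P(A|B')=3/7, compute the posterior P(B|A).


P(A) = P(A|B)P(B) + P(A|B')P(B') = 1/2*7/17 + 3/7*10/17 = 109/238
P(B|A) = P(A|B)P(B)/P(A) = (7/34)/(109/238) = 49/109

49/109


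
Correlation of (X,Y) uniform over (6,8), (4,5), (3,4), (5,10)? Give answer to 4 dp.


Cov(X,Y) = 2.1250, Var(X) = 1.2500, Var(Y) = 5.6875
rho = Cov/(sqrt(VarX)*sqrt(VarY)) = 0.7970

0.7970


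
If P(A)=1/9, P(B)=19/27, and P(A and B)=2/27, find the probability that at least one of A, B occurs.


P(A∪B) = P(A) + P(B) - P(A∩B)
= 1/9 + 19/27 - 2/27 = 20/27

20/27


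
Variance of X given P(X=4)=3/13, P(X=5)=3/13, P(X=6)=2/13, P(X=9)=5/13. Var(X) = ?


E[X] = 84/13, E[X^2] = 600/13
Var(X) = E[X^2] - (E[X])^2 = 600/13 - (84/13)^2 = 744/169

744/169


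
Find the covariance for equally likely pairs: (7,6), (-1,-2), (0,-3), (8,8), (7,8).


E[X]=21/5, E[Y]=17/5, E[XY]=164/5
Cov(X,Y) = E[XY] - E[X]E[Y] = 164/5 - 21/5*17/5 = 463/25

463/25


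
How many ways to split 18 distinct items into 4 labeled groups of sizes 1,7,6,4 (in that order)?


18! = 6402373705728000
Denominator: 1!=1 * 7!=5040 * 6!=720 * 4!=24
Coefficient = 6402373705728000 / 87091200 = 73513440

73513440


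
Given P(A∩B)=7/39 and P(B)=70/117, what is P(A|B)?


P(A|B) = P(A∩B)/P(B) = (21/117)/(70/117) = 21/70 = 3/10

3/10


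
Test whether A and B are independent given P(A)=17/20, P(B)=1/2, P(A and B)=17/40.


P(A)*P(B) = 17/20*1/2 = 17/40
P(A∩B) = 17/40, which equals P(A)P(B), so independent

Yes, A and B are independent


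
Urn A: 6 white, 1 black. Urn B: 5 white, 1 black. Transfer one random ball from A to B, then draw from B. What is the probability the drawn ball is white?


P(transfer white) = 6/7; P(transfer black) = 1/7
If white transferred: Urn II has 6 white of 7, so P(white|white moved) = 6/7
If black transferred: Urn II has 5 white of 7, so P(white|black moved) = 5/7
By total probability: P(white) = 6/7*6/7 + 1/7*5/7 = 41/49

41/49


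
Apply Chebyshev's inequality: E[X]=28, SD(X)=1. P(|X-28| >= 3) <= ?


k = 3/1 = 3
Chebyshev: P(|X-mu| >= k*sigma) <= 1/k^2 = 1/3^2 = 1/9

1/9


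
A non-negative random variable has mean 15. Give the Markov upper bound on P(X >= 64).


Markov: P(X >= a) <= E[X]/a
P(X >= 64) <= 15/64

15/64


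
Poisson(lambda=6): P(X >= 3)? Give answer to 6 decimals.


P(X>=3) = 1 - P(X<=2) = 1 - (e^(-6)*6^0/0! + e^(-6)*6^1/1! + e^(-6)*6^2/2!)
≈ 1 - (0.0024787522 + 0.0148725131 + 0.0446175392)
= 1 - 0.0619688045 = 0.9380311955
≈ 0.938031

0.938031


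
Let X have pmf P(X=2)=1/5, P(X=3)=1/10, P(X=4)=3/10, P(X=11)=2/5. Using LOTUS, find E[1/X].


E[1/X] = sum(g(x)*P(x))
= 1/2*1/5 + 1/3*1/10 + 1/4*3/10 + 1/11*2/5
= 323/1320

323/1320


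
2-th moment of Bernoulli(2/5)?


For Bernoulli: X in {0,1}
E[X^2] = 0^2*(1-2/5) + 1^2*2/5 = 2/5

2/5


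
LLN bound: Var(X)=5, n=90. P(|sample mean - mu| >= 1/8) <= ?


Var(Xbar) = Var(X)/n = 5/90
Chebyshev: P(|Xbar-mu| >= 1/8) <= Var(Xbar)/(1/8)^2 = (1/18)/(1/64) = 32/9
Bound exceeds 1, so trivial bound: 1

1


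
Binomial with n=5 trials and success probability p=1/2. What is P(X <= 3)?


P(X<=3) = P(X=0) + P(X=1) + P(X=2) + P(X=3)
= 1/32 + 5/32 + 5/16 + 5/16
= 13/16

13/16


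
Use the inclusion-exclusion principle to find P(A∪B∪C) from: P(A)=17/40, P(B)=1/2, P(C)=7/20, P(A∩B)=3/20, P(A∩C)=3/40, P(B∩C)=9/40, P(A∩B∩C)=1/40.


P(A∪B∪C) = P(A)+P(B)+P(C) - P(AB)-P(AC)-P(BC) + P(ABC)
= 17/40+1/2+7/20 - 3/20-3/40-9/40 + 1/40
= 17/20

17/20


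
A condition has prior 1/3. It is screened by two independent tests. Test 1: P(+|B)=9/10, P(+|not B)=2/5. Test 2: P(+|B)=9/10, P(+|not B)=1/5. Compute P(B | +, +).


After test 1: P(+) = 9/10*1/3 + 2/5*2/3 = 17/30
P(B|+) = (3/10)/(17/30) = 9/17
After test 2 (use post1 as new prior): P(+) = 9/10*9/17 + 1/5*8/17 = 97/170
P(B|+,+) = (81/170)/(97/170) = 81/97

81/97


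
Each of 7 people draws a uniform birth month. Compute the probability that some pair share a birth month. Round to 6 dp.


P(all different) = prod((12-i)/12 for i=0..6) = 0.111400
P(at least one match) = 1 - 0.111400 = 0.888600

0.888600


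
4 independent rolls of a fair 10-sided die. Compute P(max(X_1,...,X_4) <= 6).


P(max <= 6) = P(all X_i <= 6) = (P(X_1 <= 6))^4
= (6/10)^4 = (3/5)^4 = 81/625

81/625
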